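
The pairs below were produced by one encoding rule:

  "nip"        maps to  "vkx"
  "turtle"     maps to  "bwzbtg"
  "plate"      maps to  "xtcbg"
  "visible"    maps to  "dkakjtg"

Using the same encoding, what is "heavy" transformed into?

pgcdg

The shift depends on letter class: consonant n→v is +8, but vowel i→k is +2. Two shifts are in play — +2 for a/e/i/o/u, +8 for every other letter.
Applying it to heavy: h(cons)+8=p, e(vowel)+2=g, a(vowel)+2=c, v(cons)+8=d, y(cons)+8=g.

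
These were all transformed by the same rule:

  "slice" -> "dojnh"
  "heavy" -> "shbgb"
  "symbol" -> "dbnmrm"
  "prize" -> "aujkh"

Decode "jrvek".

The shifts repeat in a cycle of length 3: positions 0,1,… shift by +11, +3, +1, then the pattern repeats.
Reversing it on jrvek: j−11=y, r−3=o, v−1=u, e−11=t, k−3=h.

youth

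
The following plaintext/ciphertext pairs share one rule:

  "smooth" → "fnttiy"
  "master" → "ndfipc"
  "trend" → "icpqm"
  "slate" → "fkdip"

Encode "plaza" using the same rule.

s(18)→f(5) and m(12)→n(13) fit y≡3x+3 (mod 26); the inverse of 3 mod 26 is 9. This is an affine cipher: with a=0,…,z=25, each position x becomes (3x+3) mod 26.
On plaza: p(15)→3·15+3≡22=w; l(11)→3·11+3≡10=k; a(0)→3·0+3≡3=d; z(25)→3·25+3≡0=a; a(0)→3·0+3≡3=d (all mod 26).

wkdad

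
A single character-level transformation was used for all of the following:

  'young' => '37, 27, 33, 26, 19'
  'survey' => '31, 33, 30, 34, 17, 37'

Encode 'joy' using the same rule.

22, 27, 37

The number is (letter's place in the alphabet, a=1) + 12.
Applying it to joy: j=10→22, o=15→27, y=25→37.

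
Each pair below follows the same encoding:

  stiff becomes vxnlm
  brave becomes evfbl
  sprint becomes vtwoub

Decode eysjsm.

bundle

In stiff: s→v is +3, t→x is +4, i→n is +5, f→l is +6 — the shift increases by 1 each position. The shift increases by 1 at each position, starting from +3: 3, 4, 5, ….
Decoding eysjsm: e−3=b, y−4=u, s−5=n, j−6=d, s−7=l, m−8=e.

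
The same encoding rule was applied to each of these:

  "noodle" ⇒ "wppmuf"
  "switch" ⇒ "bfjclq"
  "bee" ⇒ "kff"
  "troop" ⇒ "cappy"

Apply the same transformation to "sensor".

bfwbpa

The shift depends on letter class: consonant n→w is +9, but vowel o→p is +1. Vowels shift forward by 1 and consonants shift forward by 9.
For sensor: s(cons)+9=b, e(vowel)+1=f, n(cons)+9=w, s(cons)+9=b, o(vowel)+1=p, r(cons)+9=a.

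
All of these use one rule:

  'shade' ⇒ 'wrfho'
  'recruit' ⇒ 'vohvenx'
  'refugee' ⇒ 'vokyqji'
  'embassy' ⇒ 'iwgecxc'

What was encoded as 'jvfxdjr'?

flatten

Shifts by position in shade: pos 0: s→w (+4), pos 1: h→r (+10), pos 2: a→f (+5), pos 3: d→h (+4), pos 4: e→o (+10) — repeating every 3. It's a Vigenère-style cipher with numeric key [4,10,5]: position i shifts by key[i mod 3].
Decoding jvfxdjr: j−4=f, v−10=l, f−5=a, x−4=t, d−10=t, j−5=e, r−4=n.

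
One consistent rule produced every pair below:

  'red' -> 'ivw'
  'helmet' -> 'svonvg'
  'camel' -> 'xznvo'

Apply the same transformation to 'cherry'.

xsviib

Each pair mirrors across the alphabet (r↔i, e↔v, d↔w): positions sum to 25. Each letter is replaced by its mirror in the alphabet: a↔z, b↔y, c↔x, and so on (the Atbash cipher).
On cherry: c↔x, h↔s, e↔v, r↔i, r↔i, y↔b.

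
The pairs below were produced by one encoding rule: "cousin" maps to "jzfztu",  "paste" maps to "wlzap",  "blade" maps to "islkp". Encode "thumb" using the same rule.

The shift depends on letter class: consonant c→j is +7, but vowel o→z is +11. The rule splits by letter class: vowels +11, consonants +7.
On thumb: t(cons)+7=a, h(cons)+7=o, u(vowel)+11=f, m(cons)+7=t, b(cons)+7=i.

aofti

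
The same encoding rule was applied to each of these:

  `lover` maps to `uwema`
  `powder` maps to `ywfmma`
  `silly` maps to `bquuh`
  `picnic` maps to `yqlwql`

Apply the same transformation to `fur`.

The shift depends on letter class: consonant l→u is +9, but vowel o→w is +8. Vowels shift forward by 8 and consonants shift forward by 9.
For fur: f(cons)+9=o, u(vowel)+8=c, r(cons)+9=a.

oca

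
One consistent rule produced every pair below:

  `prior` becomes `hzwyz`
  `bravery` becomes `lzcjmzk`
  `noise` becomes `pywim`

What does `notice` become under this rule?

p(15)→h(7) and r(17)→z(25) fit y≡9x+2 (mod 26); the inverse of 9 mod 26 is 3. Each letter's alphabet position (a=0..z=25) is mapped through 9·x+2 mod 26 — an affine cipher.
On notice: n(13)→9·13+2≡15=p; o(14)→9·14+2≡24=y; t(19)→9·19+2≡17=r; i(8)→9·8+2≡22=w; c(2)→9·2+2≡20=u; e(4)→9·4+2≡12=m (all mod 26).

pyrwum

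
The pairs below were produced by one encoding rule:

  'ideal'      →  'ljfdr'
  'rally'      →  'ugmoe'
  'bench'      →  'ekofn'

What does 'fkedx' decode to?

The shifts repeat in a cycle of length 3: positions 0,1,… shift by +3, +6, +1, then the pattern repeats.
Reversing it on fkedx: f−3=c, k−6=e, e−1=d, d−3=a, x−6=r.

cedar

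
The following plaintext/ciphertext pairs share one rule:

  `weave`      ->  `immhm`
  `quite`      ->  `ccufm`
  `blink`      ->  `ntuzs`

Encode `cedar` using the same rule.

It's a Vigenère-style cipher with numeric key [12,8,12]: position i shifts by key[i mod 3].
For cedar: c+12=o, e+8=m, d+12=p, a+12=m, r+8=z.

ompmz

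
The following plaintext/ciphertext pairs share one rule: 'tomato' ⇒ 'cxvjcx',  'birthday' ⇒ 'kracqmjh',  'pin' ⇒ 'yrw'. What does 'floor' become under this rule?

Compare letters: t→c is +9, o→x is +9, m→v is +9 — a constant shift. This is a Caesar cipher with shift 9.
Applying it to floor: f+9=o, l+9=u, o+9=x, o+9=x, r+9=a.

ouxxa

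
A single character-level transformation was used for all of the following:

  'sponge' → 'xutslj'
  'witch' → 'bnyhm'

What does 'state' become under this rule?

xyfyj

Compare letters: s→x is +5, p→u is +5, o→t is +5 — a constant shift. Each letter is shifted forward by 5 in the alphabet (a Caesar shift of +5).
On state: s+5=x, t+5=y, a+5=f, t+5=y, e+5=j.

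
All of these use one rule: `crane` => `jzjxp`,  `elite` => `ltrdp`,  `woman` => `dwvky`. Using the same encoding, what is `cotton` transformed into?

The shift increases by 1 at each position, starting from +7: 7, 8, 9, ….
Applying it to cotton: c+7=j, o+8=w, t+9=c, t+10=d, o+11=z, n+12=z.

jwcdzz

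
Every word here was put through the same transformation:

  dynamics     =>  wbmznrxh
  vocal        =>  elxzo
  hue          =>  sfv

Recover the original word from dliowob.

worldly

Each pair mirrors across the alphabet (d↔w, y↔b, n↔m): positions sum to 25. This is the alphabet-reversal cipher (Atbash): a becomes z, b becomes y, etc.
Reversing it on dliowob: d↔w, l↔o, i↔r, o↔l, w↔d, o↔l, b↔y.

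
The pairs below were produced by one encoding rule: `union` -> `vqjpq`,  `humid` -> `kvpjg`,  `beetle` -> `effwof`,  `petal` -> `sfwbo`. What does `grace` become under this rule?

The shift depends on letter class: consonant n→q is +3, but vowel u→v is +1. Two shifts are in play — +1 for a/e/i/o/u, +3 for every other letter.
Applying it to grace: g(cons)+3=j, r(cons)+3=u, a(vowel)+1=b, c(cons)+3=f, e(vowel)+1=f.

jubff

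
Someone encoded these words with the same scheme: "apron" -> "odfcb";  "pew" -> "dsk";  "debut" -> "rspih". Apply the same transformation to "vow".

jck

Compare letters: a→o is +14, p→d is +14, r→f is +14 — a constant shift. Each letter is shifted forward by 14 in the alphabet (a Caesar shift of +14).
Applying it to vow: v+14=j, o+14=c, w+14=k.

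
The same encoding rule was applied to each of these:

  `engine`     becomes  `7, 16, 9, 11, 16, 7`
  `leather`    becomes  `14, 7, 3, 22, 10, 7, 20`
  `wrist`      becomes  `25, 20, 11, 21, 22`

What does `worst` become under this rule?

25, 17, 20, 21, 22

The number is (letter's place in the alphabet, a=1) + 2.
On worst: w=23→25, o=15→17, r=18→20, s=19→21, t=20→22.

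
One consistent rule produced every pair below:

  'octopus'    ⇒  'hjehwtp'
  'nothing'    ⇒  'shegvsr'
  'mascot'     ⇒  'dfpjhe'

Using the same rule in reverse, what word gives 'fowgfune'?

alphabet

o(14)→h(7) and c(2)→j(9) fit y≡15x+5 (mod 26); the inverse of 15 mod 26 is 7. Treating letters as 0–25, the rule is x ↦ 15x + 5 (mod 26).
Reversing it on fowgfune: f(5)→7·(5−5)≡0=a; o(14)→7·(14−5)≡11=l; w(22)→7·(22−5)≡15=p; g(6)→7·(6−5)≡7=h; f(5)→7·(5−5)≡0=a; u(20)→7·(20−5)≡1=b; n(13)→7·(13−5)≡4=e; e(4)→7·(4−5)≡19=t (all mod 26).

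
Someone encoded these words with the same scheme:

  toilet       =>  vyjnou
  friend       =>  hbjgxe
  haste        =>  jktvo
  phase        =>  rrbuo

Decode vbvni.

Shifts by position in toilet: pos 0: t→v (+2), pos 1: o→y (+10), pos 2: i→j (+1), pos 3: l→n (+2), pos 4: e→o (+10), pos 5: t→u (+1) — repeating every 3. It's a Vigenère-style cipher with numeric key [2,10,1]: position i shifts by key[i mod 3].
Reversing it on vbvni: v−2=t, b−10=r, v−1=u, n−2=l, i−10=y.

truly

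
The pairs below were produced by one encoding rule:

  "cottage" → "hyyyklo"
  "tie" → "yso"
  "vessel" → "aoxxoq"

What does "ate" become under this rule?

kyo

Two shifts are in play — +10 for a/e/i/o/u, +5 for every other letter.
Applying it to ate: a(vowel)+10=k, t(cons)+5=y, e(vowel)+10=o.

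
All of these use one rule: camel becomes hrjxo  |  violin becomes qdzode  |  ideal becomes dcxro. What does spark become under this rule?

c(2)→h(7) and a(0)→r(17) fit y≡21x+17 (mod 26); the inverse of 21 mod 26 is 5. This is an affine cipher: with a=0,…,z=25, each position x becomes (21x+17) mod 26.
For spark: s(18)→21·18+17≡5=f; p(15)→21·15+17≡20=u; a(0)→21·0+17≡17=r; r(17)→21·17+17≡10=k; k(10)→21·10+17≡19=t (all mod 26).

furkt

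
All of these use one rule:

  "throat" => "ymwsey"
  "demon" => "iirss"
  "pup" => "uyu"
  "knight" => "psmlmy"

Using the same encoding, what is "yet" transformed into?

diy

The shift depends on letter class: consonant t→y is +5, but vowel o→s is +4. Vowels shift forward by 4 and consonants shift forward by 5.
For yet: y(cons)+5=d, e(vowel)+4=i, t(cons)+5=y.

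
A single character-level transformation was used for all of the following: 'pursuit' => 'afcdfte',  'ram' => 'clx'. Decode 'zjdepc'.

Compare letters: p→a is +11, u→f is +11, r→c is +11 — a constant shift. This is a Caesar cipher with shift 11.
Reversing it on zjdepc: z−11=o, j−11=y, d−11=s, e−11=t, p−11=e, c−11=r.

oyster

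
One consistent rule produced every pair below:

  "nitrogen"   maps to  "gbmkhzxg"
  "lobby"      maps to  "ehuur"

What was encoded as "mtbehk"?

Compare letters: n→g is +19, i→b is +19, t→m is +19 — a constant shift. This is a Caesar cipher with shift 19.
Undoing it on mtbehk: m−19=t, t−19=a, b−19=i, e−19=l, h−19=o, k−19=r.

tailor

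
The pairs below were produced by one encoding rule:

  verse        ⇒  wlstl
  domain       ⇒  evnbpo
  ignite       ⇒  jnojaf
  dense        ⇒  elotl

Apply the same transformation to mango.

A repeating key of period 3 is used — shifts +1, +7, +1 over and over.
Applying it to mango: m+1=n, a+7=h, n+1=o, g+1=h, o+7=v.

nhohv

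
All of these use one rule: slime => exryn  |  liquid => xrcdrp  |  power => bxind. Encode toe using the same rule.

The shift depends on letter class: consonant s→e is +12, but vowel i→r is +9. The rule splits by letter class: vowels +9, consonants +12.
For toe: t(cons)+12=f, o(vowel)+9=x, e(vowel)+9=n.

fxn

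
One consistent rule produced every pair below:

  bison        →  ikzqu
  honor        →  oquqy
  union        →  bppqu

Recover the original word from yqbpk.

The shifts repeat in a cycle of length 2: positions 0,1,… shift by +7, +2, then the pattern repeats.
Reversing it on yqbpk: y−7=r, q−2=o, b−7=u, p−2=n, k−7=d.

round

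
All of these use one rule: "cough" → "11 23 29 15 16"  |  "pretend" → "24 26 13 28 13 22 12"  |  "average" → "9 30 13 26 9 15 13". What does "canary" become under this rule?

11 9 22 9 26 33

Each letter is replaced by its alphabet position (a=1..z=26) + 8.
On canary: c=3→11, a=1→9, n=14→22, a=1→9, r=18→26, y=25→33.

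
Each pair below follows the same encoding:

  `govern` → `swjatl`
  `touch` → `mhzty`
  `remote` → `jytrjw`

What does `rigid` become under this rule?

The output letters match the input read backwards, each shifted +5: govern reversed is nrevog. Read the word backwards and shift each letter +5.
For rigid: reverse → digir; then shift: d+5=i, i+5=n, g+5=l, i+5=n, r+5=w.

inlnw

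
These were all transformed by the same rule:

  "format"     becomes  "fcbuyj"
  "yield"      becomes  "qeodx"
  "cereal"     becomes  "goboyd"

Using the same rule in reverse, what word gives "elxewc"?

f(5)→f(5) and o(14)→c(2) fit y≡17x+24 (mod 26); the inverse of 17 mod 26 is 23. Each letter's alphabet position (a=0..z=25) is mapped through 17·x+24 mod 26 — an affine cipher.
Decoding elxewc: e(4)→23·(4−24)≡8=i; l(11)→23·(11−24)≡13=n; x(23)→23·(23−24)≡3=d; e(4)→23·(4−24)≡8=i; w(22)→23·(22−24)≡6=g; c(2)→23·(2−24)≡14=o (all mod 26).

indigo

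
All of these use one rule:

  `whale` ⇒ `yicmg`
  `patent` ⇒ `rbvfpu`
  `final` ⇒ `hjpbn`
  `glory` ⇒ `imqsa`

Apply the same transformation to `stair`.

Shifts by position in whale: pos 0: w→y (+2), pos 1: h→i (+1), pos 2: a→c (+2), pos 3: l→m (+1) — repeating every 2. It's a Vigenère-style cipher with numeric key [2,1]: position i shifts by key[i mod 2].
On stair: s+2=u, t+1=u, a+2=c, i+1=j, r+2=t.

uucjt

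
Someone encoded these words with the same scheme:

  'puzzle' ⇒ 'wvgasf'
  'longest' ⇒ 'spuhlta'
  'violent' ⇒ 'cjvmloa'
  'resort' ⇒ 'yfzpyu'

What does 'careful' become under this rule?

Shifts by position in puzzle: pos 0: p→w (+7), pos 1: u→v (+1), pos 2: z→g (+7), pos 3: z→a (+1) — repeating every 2. A repeating key of period 2 is used — shifts +7, +1 over and over.
For careful: c+7=j, a+1=b, r+7=y, e+1=f, f+7=m, u+1=v, l+7=s.

jbyfmvs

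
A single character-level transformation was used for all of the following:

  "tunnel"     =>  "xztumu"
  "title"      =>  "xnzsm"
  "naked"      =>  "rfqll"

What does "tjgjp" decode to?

peach

In tunnel: t→x is +4, u→z is +5, n→t is +6, n→u is +7 — the shift increases by 1 each position. The shift increases by 1 at each position, starting from +4: 4, 5, 6, ….
Undoing it on tjgjp: t−4=p, j−5=e, g−6=a, j−7=c, p−8=h.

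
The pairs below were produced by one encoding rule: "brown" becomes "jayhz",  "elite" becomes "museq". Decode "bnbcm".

terra

Each letter shifts forward by (position + 8), i.e. 8, 9, 10, … — the shift grows by one for each successive letter.
Undoing it on bnbcm: b−8=t, n−9=e, b−10=r, c−11=r, m−12=a.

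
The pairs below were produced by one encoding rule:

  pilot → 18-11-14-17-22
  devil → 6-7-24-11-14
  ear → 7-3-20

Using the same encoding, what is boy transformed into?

p is letter #16 and maps to 18: an offset of 2. Letters become their 1-based position plus 2 (so a→3, b→4, …).
On boy: b=2→4, o=15→17, y=25→27.

4-17-27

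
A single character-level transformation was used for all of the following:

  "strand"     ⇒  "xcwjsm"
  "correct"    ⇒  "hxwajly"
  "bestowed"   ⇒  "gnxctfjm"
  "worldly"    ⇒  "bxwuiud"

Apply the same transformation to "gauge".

ljzpj

The shifts repeat in a cycle of length 2: positions 0,1,… shift by +5, +9, then the pattern repeats.
On gauge: g+5=l, a+9=j, u+5=z, g+9=p, e+5=j.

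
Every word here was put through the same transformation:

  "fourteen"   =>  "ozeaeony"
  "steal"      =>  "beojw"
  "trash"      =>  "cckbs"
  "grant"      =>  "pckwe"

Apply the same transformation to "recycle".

Shifts by position in fourteen: pos 0: f→o (+9), pos 1: o→z (+11), pos 2: u→e (+10), pos 3: r→a (+9), pos 4: t→e (+11), pos 5: e→o (+10) — repeating every 3. It's a Vigenère-style cipher with numeric key [9,11,10]: position i shifts by key[i mod 3].
For recycle: r+9=a, e+11=p, c+10=m, y+9=h, c+11=n, l+10=v, e+9=n.

apmhnvn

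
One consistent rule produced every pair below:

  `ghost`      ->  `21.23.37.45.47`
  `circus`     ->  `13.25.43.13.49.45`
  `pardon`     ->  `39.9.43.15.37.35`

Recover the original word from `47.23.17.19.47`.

theft

The formula is n = 2×(alphabet index, a=1) + 7.
Decoding 47.23.17.19.47: 47→(47−7)÷2=20=t, 23→(23−7)÷2=8=h, 17→(17−7)÷2=5=e, 19→(19−7)÷2=6=f, 47→(47−7)÷2=20=t.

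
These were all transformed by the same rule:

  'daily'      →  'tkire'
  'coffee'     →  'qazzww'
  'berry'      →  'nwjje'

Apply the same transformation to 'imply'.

d(3)→t(19) and a(0)→k(10) fit y≡3x+10 (mod 26); the inverse of 3 mod 26 is 9. Each letter's alphabet position (a=0..z=25) is mapped through 3·x+10 mod 26 — an affine cipher.
For imply: i(8)→3·8+10≡8=i; m(12)→3·12+10≡20=u; p(15)→3·15+10≡3=d; l(11)→3·11+10≡17=r; y(24)→3·24+10≡4=e (all mod 26).

iudre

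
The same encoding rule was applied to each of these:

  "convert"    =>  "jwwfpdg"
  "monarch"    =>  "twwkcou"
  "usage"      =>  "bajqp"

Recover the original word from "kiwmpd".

dancer

In convert: c→j is +7, o→w is +8, n→w is +9, v→f is +10 — the shift increases by 1 each position. Each letter shifts forward by (position + 7), i.e. 7, 8, 9, … — the shift grows by one for each successive letter.
Decoding kiwmpd: k−7=d, i−8=a, w−9=n, m−10=c, p−11=e, d−12=r.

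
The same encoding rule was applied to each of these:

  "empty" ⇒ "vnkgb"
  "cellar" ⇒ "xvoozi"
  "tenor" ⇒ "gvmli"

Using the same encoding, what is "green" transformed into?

tivvm

Each pair mirrors across the alphabet (e↔v, m↔n, p↔k): positions sum to 25. Each letter is replaced by its mirror in the alphabet: a↔z, b↔y, c↔x, and so on (the Atbash cipher).
On green: g↔t, r↔i, e↔v, e↔v, n↔m.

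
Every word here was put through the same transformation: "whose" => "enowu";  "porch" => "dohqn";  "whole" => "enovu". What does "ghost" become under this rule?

w(22)→e(4) and h(7)→n(13) fit y≡15x+12 (mod 26); the inverse of 15 mod 26 is 7. This is an affine cipher: with a=0,…,z=25, each position x becomes (15x+12) mod 26.
For ghost: g(6)→15·6+12≡24=y; h(7)→15·7+12≡13=n; o(14)→15·14+12≡14=o; s(18)→15·18+12≡22=w; t(19)→15·19+12≡11=l (all mod 26).

ynowl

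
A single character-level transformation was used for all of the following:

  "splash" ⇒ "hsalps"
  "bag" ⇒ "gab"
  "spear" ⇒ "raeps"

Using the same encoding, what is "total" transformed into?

latot

The output letters match the input read backwards: splash reversed is hsalps. The word is simply reversed.
Applying it to total: reverse → latot.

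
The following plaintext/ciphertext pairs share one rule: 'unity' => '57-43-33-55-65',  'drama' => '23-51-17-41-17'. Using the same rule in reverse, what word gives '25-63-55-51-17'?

extra

u(#21)→57 and n(#14)→43: differences scale by 2, so n = 2·pos + 15. The formula is n = 2×(alphabet index, a=1) + 15.
Undoing it on 25-63-55-51-17: 25→(25−15)÷2=5=e, 63→(63−15)÷2=24=x, 55→(55−15)÷2=20=t, 51→(51−15)÷2=18=r, 17→(17−15)÷2=1=a.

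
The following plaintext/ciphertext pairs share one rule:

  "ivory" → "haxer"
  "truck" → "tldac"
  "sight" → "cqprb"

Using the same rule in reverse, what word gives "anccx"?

Read the word backwards and shift each letter +9.
Reversing it on anccx: shift back: a−9=r, n−9=e, c−9=t, c−9=t, x−9=o → retto; then reverse → otter.

otter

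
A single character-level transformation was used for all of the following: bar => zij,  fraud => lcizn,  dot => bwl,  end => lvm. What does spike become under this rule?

The output letters match the input read backwards, each shifted +8: bar reversed is rab. Read the word backwards and shift each letter +8.
On spike: reverse → ekips; then shift: e+8=m, k+8=s, i+8=q, p+8=x, s+8=a.

msqxa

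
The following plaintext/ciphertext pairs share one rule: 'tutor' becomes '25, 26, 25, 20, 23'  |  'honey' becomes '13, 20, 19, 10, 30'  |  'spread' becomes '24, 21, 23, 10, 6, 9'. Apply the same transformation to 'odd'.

The number is (letter's place in the alphabet, a=1) + 5.
For odd: o=15→20, d=4→9, d=4→9.

20, 9, 9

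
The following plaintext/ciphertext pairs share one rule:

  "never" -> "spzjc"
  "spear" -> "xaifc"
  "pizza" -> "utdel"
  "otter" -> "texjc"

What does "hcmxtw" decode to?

crisis

The shifts repeat in a cycle of length 3: positions 0,1,… shift by +5, +11, +4, then the pattern repeats.
Reversing it on hcmxtw: h−5=c, c−11=r, m−4=i, x−5=s, t−11=i, w−4=s.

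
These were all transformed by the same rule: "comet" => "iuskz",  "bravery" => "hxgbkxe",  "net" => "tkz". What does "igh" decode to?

It's a constant shift of +6 (ROT6).
Undoing it on igh: i−6=c, g−6=a, h−6=b.

cab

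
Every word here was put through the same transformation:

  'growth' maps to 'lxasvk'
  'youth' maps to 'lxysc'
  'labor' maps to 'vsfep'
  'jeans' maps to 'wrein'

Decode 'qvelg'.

The output letters match the input read backwards, each shifted +4: growth reversed is htworg. Read the word backwards and shift each letter +4.
Decoding qvelg: shift back: q−4=m, v−4=r, e−4=a, l−4=h, g−4=c → mrahc; then reverse → charm.

charm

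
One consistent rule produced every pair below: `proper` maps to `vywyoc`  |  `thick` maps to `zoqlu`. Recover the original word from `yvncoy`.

In proper: p→v is +6, r→y is +7, o→w is +8, p→y is +9 — the shift increases by 1 each position. The shift increases by 1 at each position, starting from +6: 6, 7, 8, ….
Reversing it on yvncoy: y−6=s, v−7=o, n−8=f, c−9=t, o−10=e, y−11=n.

soften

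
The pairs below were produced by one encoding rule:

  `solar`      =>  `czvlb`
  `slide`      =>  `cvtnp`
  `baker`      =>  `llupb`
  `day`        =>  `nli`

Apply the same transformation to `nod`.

Two shifts are in play — +11 for a/e/i/o/u, +10 for every other letter.
Applying it to nod: n(cons)+10=x, o(vowel)+11=z, d(cons)+10=n.

xzn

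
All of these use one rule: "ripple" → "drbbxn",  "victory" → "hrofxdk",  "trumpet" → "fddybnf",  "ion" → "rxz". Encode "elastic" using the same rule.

nxjefro

The shift depends on letter class: consonant r→d is +12, but vowel i→r is +9. Vowels shift forward by 9 and consonants shift forward by 12.
For elastic: e(vowel)+9=n, l(cons)+12=x, a(vowel)+9=j, s(cons)+12=e, t(cons)+12=f, i(vowel)+9=r, c(cons)+12=o.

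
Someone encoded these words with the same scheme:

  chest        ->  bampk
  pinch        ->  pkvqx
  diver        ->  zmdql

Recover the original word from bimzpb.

threat

The output letters match the input read backwards, each shifted +8: chest reversed is tsehc. Two steps: reverse the string, then apply a Caesar shift of +8.
Reversing it on bimzpb: shift back: b−8=t, i−8=a, m−8=e, z−8=r, p−8=h, b−8=t → taerht; then reverse → threat.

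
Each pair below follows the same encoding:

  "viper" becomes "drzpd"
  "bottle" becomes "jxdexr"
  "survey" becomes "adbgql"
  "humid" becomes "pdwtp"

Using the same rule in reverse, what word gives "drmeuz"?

In viper: v→d is +8, i→r is +9, p→z is +10, e→p is +11 — the shift increases by 1 each position. Each letter shifts forward by (position + 8), i.e. 8, 9, 10, … — the shift grows by one for each successive letter.
Reversing it on drmeuz: d−8=v, r−9=i, m−10=c, e−11=t, u−12=i, z−13=m.

victim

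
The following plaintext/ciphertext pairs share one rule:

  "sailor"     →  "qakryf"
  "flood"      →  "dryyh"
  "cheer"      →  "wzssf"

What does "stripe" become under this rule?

s(18)→q(16) and a(0)→a(0) fit y≡11x+0 (mod 26); the inverse of 11 mod 26 is 19. This is an affine cipher: with a=0,…,z=25, each position x becomes (11x+0) mod 26.
For stripe: s(18)→11·18+0≡16=q; t(19)→11·19+0≡1=b; r(17)→11·17+0≡5=f; i(8)→11·8+0≡10=k; p(15)→11·15+0≡9=j; e(4)→11·4+0≡18=s (all mod 26).

qbfkjs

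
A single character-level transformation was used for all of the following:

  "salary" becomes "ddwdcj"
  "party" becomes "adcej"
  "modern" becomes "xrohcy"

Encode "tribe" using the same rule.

The shift depends on letter class: consonant s→d is +11, but vowel a→d is +3. Two shifts are in play — +3 for a/e/i/o/u, +11 for every other letter.
On tribe: t(cons)+11=e, r(cons)+11=c, i(vowel)+3=l, b(cons)+11=m, e(vowel)+3=h.

eclmh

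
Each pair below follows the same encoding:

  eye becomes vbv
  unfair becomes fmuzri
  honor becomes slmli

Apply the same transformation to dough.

Letters are reflected about the middle of the alphabet (position → 25−position): Atbash.
On dough: d↔w, o↔l, u↔f, g↔t, h↔s.

wlfts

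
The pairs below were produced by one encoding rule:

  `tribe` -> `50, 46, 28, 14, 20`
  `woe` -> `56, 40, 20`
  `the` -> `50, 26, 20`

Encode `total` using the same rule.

50, 40, 50, 12, 34

t(#20)→50 and r(#18)→46: differences scale by 2, so n = 2·pos + 10. Each letter becomes 2×(its alphabet position, a=1..z=26) + 10.
On total: t=20→50, o=15→40, t=20→50, a=1→12, l=12→34.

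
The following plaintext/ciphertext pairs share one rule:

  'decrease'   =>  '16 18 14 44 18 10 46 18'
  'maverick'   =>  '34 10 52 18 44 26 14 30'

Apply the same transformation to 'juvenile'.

28 50 52 18 36 26 32 18

d(#4)→16 and e(#5)→18: differences scale by 2, so n = 2·pos + 8. With a=1..z=26, the number is 2·pos + 8.
Applying it to juvenile: j=10→28, u=21→50, v=22→52, e=5→18, n=14→36, i=9→26, l=12→32, e=5→18.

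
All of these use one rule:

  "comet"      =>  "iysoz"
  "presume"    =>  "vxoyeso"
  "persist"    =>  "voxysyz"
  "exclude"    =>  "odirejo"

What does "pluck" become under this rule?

vreiq

Two shifts are in play — +10 for a/e/i/o/u, +6 for every other letter.
On pluck: p(cons)+6=v, l(cons)+6=r, u(vowel)+10=e, c(cons)+6=i, k(cons)+6=q.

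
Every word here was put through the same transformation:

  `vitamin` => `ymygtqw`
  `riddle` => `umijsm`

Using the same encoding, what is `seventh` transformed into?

viakubq

In vitamin: v→y is +3, i→m is +4, t→y is +5, a→g is +6 — the shift increases by 1 each position. Each letter shifts forward by (position + 3), i.e. 3, 4, 5, … — the shift grows by one for each successive letter.
For seventh: s+3=v, e+4=i, v+5=a, e+6=k, n+7=u, t+8=b, h+9=q.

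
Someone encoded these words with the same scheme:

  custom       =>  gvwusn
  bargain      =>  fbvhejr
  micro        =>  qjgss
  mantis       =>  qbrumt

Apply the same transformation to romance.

The shifts repeat in a cycle of length 2: positions 0,1,… shift by +4, +1, then the pattern repeats.
Applying it to romance: r+4=v, o+1=p, m+4=q, a+1=b, n+4=r, c+1=d, e+4=i.

vpqbrdi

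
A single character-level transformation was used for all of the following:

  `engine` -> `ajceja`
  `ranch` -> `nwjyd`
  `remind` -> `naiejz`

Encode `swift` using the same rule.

Compare letters: e→a is +22, n→j is +22, g→c is +22 — a constant shift. This is a Caesar cipher with shift 22.
On swift: s+22=o, w+22=s, i+22=e, f+22=b, t+22=p.

osebp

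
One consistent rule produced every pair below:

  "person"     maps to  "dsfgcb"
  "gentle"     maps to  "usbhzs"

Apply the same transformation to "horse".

vcfgs

Compare letters: p→d is +14, e→s is +14, r→f is +14 — a constant shift. This is a Caesar cipher with shift 14.
For horse: h+14=v, o+14=c, r+14=f, s+14=g, e+14=s.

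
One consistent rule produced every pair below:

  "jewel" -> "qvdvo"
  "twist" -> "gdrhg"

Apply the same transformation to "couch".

xlfxs

This is the alphabet-reversal cipher (Atbash): a becomes z, b becomes y, etc.
Applying it to couch: c↔x, o↔l, u↔f, c↔x, h↔s.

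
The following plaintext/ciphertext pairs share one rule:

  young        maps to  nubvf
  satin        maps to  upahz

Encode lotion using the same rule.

The word is reversed, then every letter is shifted forward by 7.
For lotion: reverse → noitol; then shift: n+7=u, o+7=v, i+7=p, t+7=a, o+7=v, l+7=s.

uvpavs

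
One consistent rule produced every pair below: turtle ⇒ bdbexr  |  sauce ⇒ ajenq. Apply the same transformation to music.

udcto

In turtle: t→b is +8, u→d is +9, r→b is +10, t→e is +11 — the shift increases by 1 each position. The shift increases by 1 at each position, starting from +8: 8, 9, 10, ….
On music: m+8=u, u+9=d, s+10=c, i+11=t, c+12=o.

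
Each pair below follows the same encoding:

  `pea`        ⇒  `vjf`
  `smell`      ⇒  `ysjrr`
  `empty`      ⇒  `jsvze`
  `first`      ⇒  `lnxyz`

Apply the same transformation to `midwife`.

The shift depends on letter class: consonant p→v is +6, but vowel e→j is +5. Vowels shift forward by 5 and consonants shift forward by 6.
On midwife: m(cons)+6=s, i(vowel)+5=n, d(cons)+6=j, w(cons)+6=c, i(vowel)+5=n, f(cons)+6=l, e(vowel)+5=j.

snjcnlj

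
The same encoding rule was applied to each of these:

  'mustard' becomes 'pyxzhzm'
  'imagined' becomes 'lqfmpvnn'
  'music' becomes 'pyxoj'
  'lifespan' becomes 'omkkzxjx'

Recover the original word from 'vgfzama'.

scatter

The shift increases by 1 at each position, starting from +3: 3, 4, 5, ….
Undoing it on vgfzama: v−3=s, g−4=c, f−5=a, z−6=t, a−7=t, m−8=e, a−9=r.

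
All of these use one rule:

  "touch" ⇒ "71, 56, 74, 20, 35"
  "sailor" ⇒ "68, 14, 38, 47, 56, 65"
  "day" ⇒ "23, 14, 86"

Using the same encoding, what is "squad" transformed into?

t(#20)→71 and o(#15)→56: differences scale by 3, so n = 3·pos + 11. The formula is n = 3×(alphabet index, a=1) + 11.
On squad: s=19→68, q=17→62, u=21→74, a=1→14, d=4→23.

68, 62, 74, 14, 23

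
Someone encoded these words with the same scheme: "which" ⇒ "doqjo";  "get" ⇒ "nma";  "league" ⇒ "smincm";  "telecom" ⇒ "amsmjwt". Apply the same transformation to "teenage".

The shift depends on letter class: consonant w→d is +7, but vowel i→q is +8. Two shifts are in play — +8 for a/e/i/o/u, +7 for every other letter.
Applying it to teenage: t(cons)+7=a, e(vowel)+8=m, e(vowel)+8=m, n(cons)+7=u, a(vowel)+8=i, g(cons)+7=n, e(vowel)+8=m.

ammuinm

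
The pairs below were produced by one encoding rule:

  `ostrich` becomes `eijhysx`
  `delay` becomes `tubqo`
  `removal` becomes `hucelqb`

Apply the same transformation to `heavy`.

xuqlo

Every letter moves 16 places later in the alphabet, wrapping around z→a.
Applying it to heavy: h+16=x, e+16=u, a+16=q, v+16=l, y+16=o.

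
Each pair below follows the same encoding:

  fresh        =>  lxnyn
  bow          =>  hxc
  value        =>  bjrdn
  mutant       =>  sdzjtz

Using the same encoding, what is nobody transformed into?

The shift depends on letter class: consonant f→l is +6, but vowel e→n is +9. The rule splits by letter class: vowels +9, consonants +6.
Applying it to nobody: n(cons)+6=t, o(vowel)+9=x, b(cons)+6=h, o(vowel)+9=x, d(cons)+6=j, y(cons)+6=e.

txhxje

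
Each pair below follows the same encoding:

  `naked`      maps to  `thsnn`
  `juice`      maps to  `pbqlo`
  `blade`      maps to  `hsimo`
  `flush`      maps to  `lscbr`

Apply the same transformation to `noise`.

In naked: n→t is +6, a→h is +7, k→s is +8, e→n is +9 — the shift increases by 1 each position. Each letter shifts forward by (position + 6), i.e. 6, 7, 8, … — the shift grows by one for each successive letter.
For noise: n+6=t, o+7=v, i+8=q, s+9=b, e+10=o.

tvqbo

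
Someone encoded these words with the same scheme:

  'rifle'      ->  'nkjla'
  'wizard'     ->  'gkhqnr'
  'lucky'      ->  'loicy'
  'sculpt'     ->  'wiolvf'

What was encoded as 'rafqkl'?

r(17)→n(13) and i(8)→k(10) fit y≡9x+16 (mod 26); the inverse of 9 mod 26 is 3. Treating letters as 0–25, the rule is x ↦ 9x + 16 (mod 26).
Reversing it on rafqkl: r(17)→3·(17−16)≡3=d; a(0)→3·(0−16)≡4=e; f(5)→3·(5−16)≡19=t; q(16)→3·(16−16)≡0=a; k(10)→3·(10−16)≡8=i; l(11)→3·(11−16)≡11=l (all mod 26).

detail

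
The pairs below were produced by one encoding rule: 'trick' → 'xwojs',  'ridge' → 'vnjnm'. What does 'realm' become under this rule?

vjgsu

In trick: t→x is +4, r→w is +5, i→o is +6, c→j is +7 — the shift increases by 1 each position. Each letter shifts forward by (position + 4), i.e. 4, 5, 6, … — the shift grows by one for each successive letter.
Applying it to realm: r+4=v, e+5=j, a+6=g, l+7=s, m+8=u.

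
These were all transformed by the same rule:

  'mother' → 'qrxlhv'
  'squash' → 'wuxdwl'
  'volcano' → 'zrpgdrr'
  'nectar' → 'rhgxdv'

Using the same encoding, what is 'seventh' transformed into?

The shift depends on letter class: consonant m→q is +4, but vowel o→r is +3. Vowels shift forward by 3 and consonants shift forward by 4.
On seventh: s(cons)+4=w, e(vowel)+3=h, v(cons)+4=z, e(vowel)+3=h, n(cons)+4=r, t(cons)+4=x, h(cons)+4=l.

whzhrxl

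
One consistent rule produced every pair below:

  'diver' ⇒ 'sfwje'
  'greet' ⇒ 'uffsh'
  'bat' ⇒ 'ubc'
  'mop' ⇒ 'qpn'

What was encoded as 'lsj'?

The output letters match the input read backwards, each shifted +1: diver reversed is revid. Two steps: reverse the string, then apply a Caesar shift of +1.
Decoding lsj: shift back: l−1=k, s−1=r, j−1=i → kri; then reverse → irk.

irk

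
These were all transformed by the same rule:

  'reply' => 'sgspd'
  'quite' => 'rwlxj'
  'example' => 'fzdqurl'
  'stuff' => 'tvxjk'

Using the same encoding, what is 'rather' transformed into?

In reply: r→s is +1, e→g is +2, p→s is +3, l→p is +4 — the shift increases by 1 each position. Letter i (0-indexed) is shifted by i+1, so successive shifts are 1, 2, 3, ….
For rather: r+1=s, a+2=c, t+3=w, h+4=l, e+5=j, r+6=x.

scwljx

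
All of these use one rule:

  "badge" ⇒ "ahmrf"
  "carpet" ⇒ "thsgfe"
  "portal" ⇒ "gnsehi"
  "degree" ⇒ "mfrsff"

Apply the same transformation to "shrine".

lksduf

b(1)→a(0) and a(0)→h(7) fit y≡19x+7 (mod 26); the inverse of 19 mod 26 is 11. Treating letters as 0–25, the rule is x ↦ 19x + 7 (mod 26).
On shrine: s(18)→19·18+7≡11=l; h(7)→19·7+7≡10=k; r(17)→19·17+7≡18=s; i(8)→19·8+7≡3=d; n(13)→19·13+7≡20=u; e(4)→19·4+7≡5=f (all mod 26).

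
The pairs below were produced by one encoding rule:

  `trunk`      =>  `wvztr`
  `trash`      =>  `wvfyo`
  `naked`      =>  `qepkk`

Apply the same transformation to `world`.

In trunk: t→w is +3, r→v is +4, u→z is +5, n→t is +6 — the shift increases by 1 each position. Letter i (0-indexed) is shifted by i+3, so successive shifts are 3, 4, 5, ….
Applying it to world: w+3=z, o+4=s, r+5=w, l+6=r, d+7=k.

zswrk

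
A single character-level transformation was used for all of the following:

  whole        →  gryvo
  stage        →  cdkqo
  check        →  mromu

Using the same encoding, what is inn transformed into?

sxx

Compare letters: w→g is +10, h→r is +10, o→y is +10 — a constant shift. It's a constant shift of +10 (ROT10).
Applying it to inn: i+10=s, n+10=x, n+10=x.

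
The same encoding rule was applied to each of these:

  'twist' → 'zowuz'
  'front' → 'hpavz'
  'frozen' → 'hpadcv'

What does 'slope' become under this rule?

t(19)→z(25) and w(22)→o(14) fit y≡5x+8 (mod 26); the inverse of 5 mod 26 is 21. Each letter's alphabet position (a=0..z=25) is mapped through 5·x+8 mod 26 — an affine cipher.
Applying it to slope: s(18)→5·18+8≡20=u; l(11)→5·11+8≡11=l; o(14)→5·14+8≡0=a; p(15)→5·15+8≡5=f; e(4)→5·4+8≡2=c (all mod 26).

ulafc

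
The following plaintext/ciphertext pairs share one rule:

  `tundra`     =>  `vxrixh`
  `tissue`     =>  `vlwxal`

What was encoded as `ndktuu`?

lagoon

In tundra: t→v is +2, u→x is +3, n→r is +4, d→i is +5 — the shift increases by 1 each position. Letter i (0-indexed) is shifted by i+2, so successive shifts are 2, 3, 4, ….
Decoding ndktuu: n−2=l, d−3=a, k−4=g, t−5=o, u−6=o, u−7=n.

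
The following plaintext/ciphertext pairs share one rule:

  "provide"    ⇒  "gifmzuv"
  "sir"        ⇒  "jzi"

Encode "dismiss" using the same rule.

uzjdzjj

Compare letters: p→g is +17, r→i is +17, o→f is +17 — a constant shift. This is a Caesar cipher with shift 17.
Applying it to dismiss: d+17=u, i+17=z, s+17=j, m+17=d, i+17=z, s+17=j, s+17=j.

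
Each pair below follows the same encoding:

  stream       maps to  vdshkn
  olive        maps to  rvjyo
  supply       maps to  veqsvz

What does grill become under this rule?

jbjov

Shifts by position in stream: pos 0: s→v (+3), pos 1: t→d (+10), pos 2: r→s (+1), pos 3: e→h (+3), pos 4: a→k (+10), pos 5: m→n (+1) — repeating every 3. It's a Vigenère-style cipher with numeric key [3,10,1]: position i shifts by key[i mod 3].
On grill: g+3=j, r+10=b, i+1=j, l+3=o, l+10=v.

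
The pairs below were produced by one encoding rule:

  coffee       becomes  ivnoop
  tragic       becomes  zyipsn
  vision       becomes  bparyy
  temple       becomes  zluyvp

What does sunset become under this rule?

ybvboe

Each letter shifts forward by (position + 6), i.e. 6, 7, 8, … — the shift grows by one for each successive letter.
Applying it to sunset: s+6=y, u+7=b, n+8=v, s+9=b, e+10=o, t+11=e.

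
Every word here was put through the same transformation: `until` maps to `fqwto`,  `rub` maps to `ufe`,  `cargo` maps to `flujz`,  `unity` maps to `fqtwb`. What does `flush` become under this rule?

Two shifts are in play — +11 for a/e/i/o/u, +3 for every other letter.
Applying it to flush: f(cons)+3=i, l(cons)+3=o, u(vowel)+11=f, s(cons)+3=v, h(cons)+3=k.

iofvk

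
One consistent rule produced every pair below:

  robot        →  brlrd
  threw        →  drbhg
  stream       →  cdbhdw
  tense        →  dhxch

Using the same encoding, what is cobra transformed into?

The shift depends on letter class: consonant r→b is +10, but vowel o→r is +3. The rule splits by letter class: vowels +3, consonants +10.
On cobra: c(cons)+10=m, o(vowel)+3=r, b(cons)+10=l, r(cons)+10=b, a(vowel)+3=d.

mrlbd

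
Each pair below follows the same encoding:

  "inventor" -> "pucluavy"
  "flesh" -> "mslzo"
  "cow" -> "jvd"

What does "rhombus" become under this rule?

yovtibz

Compare letters: i→p is +7, n→u is +7, v→c is +7 — a constant shift. This is a Caesar cipher with shift 7.
For rhombus: r+7=y, h+7=o, o+7=v, m+7=t, b+7=i, u+7=b, s+7=z.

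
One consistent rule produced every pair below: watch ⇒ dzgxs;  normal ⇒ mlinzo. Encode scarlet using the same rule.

Each pair mirrors across the alphabet (w↔d, a↔z, t↔g): positions sum to 25. Letters are reflected about the middle of the alphabet (position → 25−position): Atbash.
Applying it to scarlet: s↔h, c↔x, a↔z, r↔i, l↔o, e↔v, t↔g.

hxziovg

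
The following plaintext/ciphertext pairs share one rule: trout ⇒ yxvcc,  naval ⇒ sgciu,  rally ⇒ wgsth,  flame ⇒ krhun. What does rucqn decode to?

movie

Each letter shifts forward by (position + 5), i.e. 5, 6, 7, … — the shift grows by one for each successive letter.
Undoing it on rucqn: r−5=m, u−6=o, c−7=v, q−8=i, n−9=e.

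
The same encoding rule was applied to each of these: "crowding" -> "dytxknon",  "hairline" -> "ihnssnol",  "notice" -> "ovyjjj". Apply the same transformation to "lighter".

Shifts by position in crowding: pos 0: c→d (+1), pos 1: r→y (+7), pos 2: o→t (+5), pos 3: w→x (+1), pos 4: d→k (+7), pos 5: i→n (+5) — repeating every 3. A repeating key of period 3 is used — shifts +1, +7, +5 over and over.
For lighter: l+1=m, i+7=p, g+5=l, h+1=i, t+7=a, e+5=j, r+1=s.

mpliajs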